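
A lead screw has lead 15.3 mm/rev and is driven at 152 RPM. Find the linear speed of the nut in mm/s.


v = lead * (RPM/60) = 15.3*152/60 = 38.7600

38.7600 mm/s


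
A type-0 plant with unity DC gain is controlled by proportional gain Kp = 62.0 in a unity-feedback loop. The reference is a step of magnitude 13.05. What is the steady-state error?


e_ss = R/(1 + Kp) = 13.05/(1 + 62.0) = 13.05/63.0000 = 0.2071

0.2071


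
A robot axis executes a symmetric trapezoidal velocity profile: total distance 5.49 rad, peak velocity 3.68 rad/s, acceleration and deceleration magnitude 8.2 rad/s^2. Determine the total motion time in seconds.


t_acc = v/a = 3.68/8.2 = 0.448780 s
d_acc = v^2/(2a) = 0.825756 rad (each ramp)
d_cruise = 5.49 - 2*0.825756 = 3.838488 rad
t_cruise = 3.838488/3.68 = 1.043067 s
t_total = 2*0.448780 + 1.043067 = 1.9406

1.9406 s


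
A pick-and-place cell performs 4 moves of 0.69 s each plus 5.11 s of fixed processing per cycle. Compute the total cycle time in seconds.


T = 4*0.69 + 5.11 = 7.8700

7.8700 s


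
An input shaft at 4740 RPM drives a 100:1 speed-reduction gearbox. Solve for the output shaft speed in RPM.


omega_out = omega_in / N = 4740 / 100 = 47.4000

47.4000 RPM


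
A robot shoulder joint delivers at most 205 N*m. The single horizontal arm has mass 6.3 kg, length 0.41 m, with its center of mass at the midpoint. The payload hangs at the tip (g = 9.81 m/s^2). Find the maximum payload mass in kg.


tau_arm = m_arm*g*(L/2) = 6.3*9.81*0.41/2 = 12.6696 N*m
tau_payload = tau_max - tau_arm = 205 - 12.6696 = 192.3304
m_payload = tau_payload / (g*L) = 192.3304 / (9.81*0.41) = 47.8184

47.8184 kg


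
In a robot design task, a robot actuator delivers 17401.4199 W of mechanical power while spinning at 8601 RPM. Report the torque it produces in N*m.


omega = 8601 * 2*pi/60 = 900.694614 rad/s
tau = P / omega = 17401.4199 / 900.694614 = 19.3200

19.3200 N*m


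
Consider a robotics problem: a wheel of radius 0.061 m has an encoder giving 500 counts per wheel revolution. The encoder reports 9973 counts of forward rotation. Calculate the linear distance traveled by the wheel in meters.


revs = 9973/500 = 19.946000
d = revs * 2*pi*r = 19.946000 * 2*pi*0.061 = 7.6448

7.6448 m


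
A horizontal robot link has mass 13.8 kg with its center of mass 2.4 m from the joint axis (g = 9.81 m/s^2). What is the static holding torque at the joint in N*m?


tau = m*g*L = 13.8 * 9.81 * 2.4 = 324.9072

324.9072 N*m


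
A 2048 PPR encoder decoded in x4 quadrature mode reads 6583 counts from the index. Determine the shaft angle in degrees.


angle = counts * 360 / (PPR*4) = 6583 * 360 / 8192 = 289.2920

289.2920 degrees


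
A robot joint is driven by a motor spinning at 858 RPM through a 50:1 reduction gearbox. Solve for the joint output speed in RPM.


omega_joint = omega_motor / N = 858 / 50 = 17.1600

17.1600 RPM


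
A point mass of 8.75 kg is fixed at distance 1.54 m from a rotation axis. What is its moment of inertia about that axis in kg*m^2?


I = m*r^2 = 8.75*1.54^2 = 20.7515

20.7515 kg*m^2


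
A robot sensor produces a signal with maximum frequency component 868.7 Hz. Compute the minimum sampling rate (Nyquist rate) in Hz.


f_s,min = 2*f_max = 2*868.7 = 1737.4000

1737.4000 Hz


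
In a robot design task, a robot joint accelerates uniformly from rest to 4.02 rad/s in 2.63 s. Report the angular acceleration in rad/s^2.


alpha = delta_omega / t = 4.02 / 2.63 = 1.5285

1.5285 rad/s^2


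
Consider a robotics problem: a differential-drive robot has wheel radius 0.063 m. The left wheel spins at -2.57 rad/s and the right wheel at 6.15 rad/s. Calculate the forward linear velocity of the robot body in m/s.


v = r*(wR + wL)/2 = 0.063*(6.15 + -2.57)/2 = 0.1128

0.1128 m/s


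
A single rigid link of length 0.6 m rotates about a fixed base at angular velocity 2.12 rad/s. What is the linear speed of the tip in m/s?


v = L*omega = 0.6 * 2.12 = 1.2720

1.2720 m/s


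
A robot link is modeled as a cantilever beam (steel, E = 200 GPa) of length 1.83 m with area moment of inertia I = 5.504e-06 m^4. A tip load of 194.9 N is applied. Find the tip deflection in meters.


delta = F*L^3/(3*E*I) = 194.9*1.83^3/(3*2.000e+11*5.504e-06)
      = 1194.4421163/3302400 = 3.6169e-04

3.6169e-04 m


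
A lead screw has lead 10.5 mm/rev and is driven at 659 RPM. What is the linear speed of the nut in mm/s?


v = lead * (RPM/60) = 10.5*659/60 = 115.3250

115.3250 mm/s


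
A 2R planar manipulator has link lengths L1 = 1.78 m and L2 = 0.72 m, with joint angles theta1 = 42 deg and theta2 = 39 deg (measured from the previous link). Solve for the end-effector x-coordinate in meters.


x = L1*cos(th1) + L2*cos(th1+th2) = 1.78*cos(42 deg) + 0.72*cos(81 deg) = 1.4354

1.4354 m


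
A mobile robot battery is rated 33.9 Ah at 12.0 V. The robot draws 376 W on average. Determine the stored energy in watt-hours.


E = capacity * V = 33.9*12.0 = 406.8000

406.8000 Wh


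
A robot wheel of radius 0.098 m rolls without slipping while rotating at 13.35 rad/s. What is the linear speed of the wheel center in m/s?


v = omega * r = 13.35 * 0.098 = 1.3083

1.3083 m/s


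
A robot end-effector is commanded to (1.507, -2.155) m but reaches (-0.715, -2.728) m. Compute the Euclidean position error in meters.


dx = -0.715 - (1.507) = -2.2220, dy = -2.728 - (-2.155) = -0.5730
err = sqrt(4.937284 + 0.328329) = 2.2947

2.2947 m


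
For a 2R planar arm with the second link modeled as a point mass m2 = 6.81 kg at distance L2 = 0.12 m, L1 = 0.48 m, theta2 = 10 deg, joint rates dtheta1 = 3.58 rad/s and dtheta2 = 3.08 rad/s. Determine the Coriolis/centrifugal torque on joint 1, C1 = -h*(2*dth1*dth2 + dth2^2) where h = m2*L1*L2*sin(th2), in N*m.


h = m2*L1*L2*sin(th2) = 6.81*0.48*0.12*sin(10 deg) = 0.068115
C1 = -h*(2*3.58*3.08 + 3.08^2) = -0.068115*31.5392 = -2.1483

-2.1483 N*m


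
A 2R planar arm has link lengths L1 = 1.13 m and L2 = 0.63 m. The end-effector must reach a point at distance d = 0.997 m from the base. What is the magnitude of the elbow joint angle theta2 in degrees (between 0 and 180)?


cos(th2) = (d^2 - L1^2 - L2^2)/(2*L1*L2) = (0.997^2 - 1.13^2 - 0.63^2)/(2*1.13*0.63) = -0.47744838
th2 = acos(-0.47744838) = 118.5189 deg

118.5189 degrees


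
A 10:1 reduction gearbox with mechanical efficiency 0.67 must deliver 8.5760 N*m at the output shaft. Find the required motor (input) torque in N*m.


tau_in = tau_out / (N * eta) = 8.5760 / (10 * 0.67) = 1.2800

1.2800 N*m


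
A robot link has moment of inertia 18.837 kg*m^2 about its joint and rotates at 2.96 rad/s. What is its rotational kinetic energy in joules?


KE = (1/2)*I*omega^2 = 0.5*18.837*2.96^2 = 82.5211

82.5211 J


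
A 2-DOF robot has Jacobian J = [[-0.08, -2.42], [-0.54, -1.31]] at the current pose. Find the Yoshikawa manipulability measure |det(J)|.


det(J) = -0.08*-1.31 - (-2.42)*(-0.54) = -1.2020
|det(J)| = 1.2020

1.2020


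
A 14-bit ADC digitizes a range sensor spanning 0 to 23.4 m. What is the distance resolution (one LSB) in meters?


res = range / 2^n = 23.4/2^14 = 23.4/16384 = 0.0014

0.0014 m


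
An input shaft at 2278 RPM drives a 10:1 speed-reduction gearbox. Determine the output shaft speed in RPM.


omega_out = omega_in / N = 2278 / 10 = 227.8000

227.8000 RPM


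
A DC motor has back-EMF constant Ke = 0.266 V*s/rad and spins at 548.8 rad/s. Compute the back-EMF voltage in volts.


V_emf = Ke * omega = 0.266*548.8 = 145.9808

145.9808 V


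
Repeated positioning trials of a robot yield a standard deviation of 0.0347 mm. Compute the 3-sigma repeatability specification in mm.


repeatability = 3*sigma = 3*0.0347 = 0.1041

0.1041 mm


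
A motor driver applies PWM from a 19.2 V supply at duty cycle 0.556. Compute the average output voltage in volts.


V_avg = V_supply * D = 19.2*0.556 = 10.6752

10.6752 V


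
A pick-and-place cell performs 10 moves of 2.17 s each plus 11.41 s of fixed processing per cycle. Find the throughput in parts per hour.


T_cycle = 10*2.17 + 11.41 = 33.1100 s
rate = 3600/T = 108.7285

108.7285 parts/hour


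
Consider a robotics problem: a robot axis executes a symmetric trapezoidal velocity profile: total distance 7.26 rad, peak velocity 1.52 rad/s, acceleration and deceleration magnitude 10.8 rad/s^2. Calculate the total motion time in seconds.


t_acc = v/a = 1.52/10.8 = 0.140741 s
d_acc = v^2/(2a) = 0.106963 rad (each ramp)
d_cruise = 7.26 - 2*0.106963 = 7.046074 rad
t_cruise = 7.046074/1.52 = 4.635575 s
t_total = 2*0.140741 + 4.635575 = 4.9171

4.9171 s


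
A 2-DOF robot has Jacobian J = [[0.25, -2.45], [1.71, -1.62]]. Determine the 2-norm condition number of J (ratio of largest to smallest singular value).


JJ^T eigenvalues: trace(JJ^T) = 11.6135, det(JJ^T) = det(J)^2 = 14.32244025
s_max^2 = (11.6135 + sqrt(77.58362125))/2 = 10.21082826
s_min^2 = (11.6135 - sqrt(77.58362125))/2 = 1.40267174
kappa = s_max/s_min = sqrt(10.21082826/1.40267174) = 2.6981

2.6981


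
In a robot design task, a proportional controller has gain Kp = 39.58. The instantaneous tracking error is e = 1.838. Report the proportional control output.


u_P = Kp * e = 39.58 * 1.838 = 72.7480

72.7480


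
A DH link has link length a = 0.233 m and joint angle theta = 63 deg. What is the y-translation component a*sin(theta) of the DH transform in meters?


a*sin(theta) = 0.233*sin(63 deg) = 0.2076

0.2076 m


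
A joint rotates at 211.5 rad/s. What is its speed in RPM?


RPM = 211.5 * 60/(2*pi) = 2019.6762

2019.6762 RPM


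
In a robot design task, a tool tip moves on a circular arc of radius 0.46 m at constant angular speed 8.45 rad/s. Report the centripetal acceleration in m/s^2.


a_c = omega^2 * r = 8.45^2 * 0.46 = 32.8451

32.8451 m/s^2


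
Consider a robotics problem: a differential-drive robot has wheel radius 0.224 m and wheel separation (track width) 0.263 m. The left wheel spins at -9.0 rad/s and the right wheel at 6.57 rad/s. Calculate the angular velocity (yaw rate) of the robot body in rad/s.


omega = r*(wR - wL)/L = 0.224*(6.57 - (-9.0))/0.263 = 13.2611

13.2611 rad/s


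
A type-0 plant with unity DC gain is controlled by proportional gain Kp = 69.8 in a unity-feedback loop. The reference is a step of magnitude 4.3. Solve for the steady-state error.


e_ss = R/(1 + Kp) = 4.3/(1 + 69.8) = 4.3/70.8000 = 0.0607

0.0607


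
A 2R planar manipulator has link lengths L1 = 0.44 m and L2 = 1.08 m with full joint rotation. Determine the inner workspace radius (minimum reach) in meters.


r_min = |L1 - L2| = |0.44 - 1.08| = 0.6400

0.6400 m


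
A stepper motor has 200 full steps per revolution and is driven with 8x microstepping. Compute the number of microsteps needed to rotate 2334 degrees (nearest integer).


step_size = 360/(200*8) = 360/1600 = 0.225000 deg
n = 2334/(360/1600) = 2334*1600/360 = 10373.3333 -> 10373

10373 steps


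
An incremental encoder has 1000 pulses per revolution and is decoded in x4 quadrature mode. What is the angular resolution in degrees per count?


resolution = 360 / (PPR * 4) = 360 / 4000 = 0.0900

0.0900 degrees


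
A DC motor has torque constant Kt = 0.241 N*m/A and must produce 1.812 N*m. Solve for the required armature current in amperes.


I = tau / Kt = 1.812/0.241 = 7.5187

7.5187 A


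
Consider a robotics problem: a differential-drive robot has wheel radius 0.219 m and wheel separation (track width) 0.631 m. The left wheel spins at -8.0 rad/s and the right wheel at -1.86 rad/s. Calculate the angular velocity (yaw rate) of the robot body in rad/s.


omega = r*(wR - wL)/L = 0.219*(-1.86 - (-8.0))/0.631 = 2.1310

2.1310 rad/s


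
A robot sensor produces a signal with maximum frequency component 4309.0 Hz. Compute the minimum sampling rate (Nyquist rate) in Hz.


f_s,min = 2*f_max = 2*4309.0 = 8618.0000

8618.0000 Hz


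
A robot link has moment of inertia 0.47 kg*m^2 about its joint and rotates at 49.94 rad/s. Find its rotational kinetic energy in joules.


KE = (1/2)*I*omega^2 = 0.5*0.47*49.94^2 = 586.0908

586.0908 J


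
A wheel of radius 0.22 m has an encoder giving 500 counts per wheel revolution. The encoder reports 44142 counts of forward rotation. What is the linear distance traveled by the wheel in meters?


revs = 44142/500 = 88.284000
d = revs * 2*pi*r = 88.284000 * 2*pi*0.22 = 122.0350

122.0350 m


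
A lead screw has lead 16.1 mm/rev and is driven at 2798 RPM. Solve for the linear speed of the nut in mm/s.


v = lead * (RPM/60) = 16.1*2798/60 = 750.7967

750.7967 mm/s


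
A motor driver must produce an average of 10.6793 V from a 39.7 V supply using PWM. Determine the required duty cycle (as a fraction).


D = V_avg/V_supply = 10.6793/39.7 = 0.2690

0.2690


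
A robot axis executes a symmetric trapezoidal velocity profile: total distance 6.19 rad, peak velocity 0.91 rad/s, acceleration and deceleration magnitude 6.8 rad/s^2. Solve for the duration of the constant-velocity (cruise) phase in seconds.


t_acc = v/a = 0.133824 s, d_acc = v^2/(2a) = 0.060890 rad each
d_cruise = 6.19 - 2*0.060890 = 6.068220 rad
t_cruise = d_cruise/v = 6.068220/0.91 = 6.6684

6.6684 s


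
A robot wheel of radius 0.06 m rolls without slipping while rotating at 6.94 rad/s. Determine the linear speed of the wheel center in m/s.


v = omega * r = 6.94 * 0.06 = 0.4164

0.4164 m/s


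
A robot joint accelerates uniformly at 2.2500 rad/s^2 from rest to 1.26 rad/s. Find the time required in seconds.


t = delta_omega / alpha = 1.26 / 2.2500 = 0.5600

0.5600 s


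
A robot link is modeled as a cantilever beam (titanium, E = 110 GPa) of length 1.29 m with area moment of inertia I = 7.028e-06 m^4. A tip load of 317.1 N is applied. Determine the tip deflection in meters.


delta = F*L^3/(3*E*I) = 317.1*1.29^3/(3*1.100e+11*7.028e-06)
      = 680.7150819/2319240 = 2.9351e-04

2.9351e-04 m


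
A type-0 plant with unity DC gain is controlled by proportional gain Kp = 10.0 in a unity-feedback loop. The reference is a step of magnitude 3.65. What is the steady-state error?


e_ss = R/(1 + Kp) = 3.65/(1 + 10.0) = 3.65/11.0000 = 0.3318

0.3318


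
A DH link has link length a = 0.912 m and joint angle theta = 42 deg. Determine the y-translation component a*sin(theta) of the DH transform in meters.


a*sin(theta) = 0.912*sin(42 deg) = 0.6102

0.6102 m


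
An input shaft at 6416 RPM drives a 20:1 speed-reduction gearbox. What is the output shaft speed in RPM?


omega_out = omega_in / N = 6416 / 20 = 320.8000

320.8000 RPM


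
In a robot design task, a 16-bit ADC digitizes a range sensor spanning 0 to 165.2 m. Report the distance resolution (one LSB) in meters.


res = range / 2^n = 165.2/2^16 = 165.2/65536 = 0.0025

0.0025 m


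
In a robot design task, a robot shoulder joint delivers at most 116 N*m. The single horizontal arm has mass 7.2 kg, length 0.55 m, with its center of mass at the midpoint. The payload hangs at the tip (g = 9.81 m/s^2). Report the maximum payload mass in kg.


tau_arm = m_arm*g*(L/2) = 7.2*9.81*0.55/2 = 19.4238 N*m
tau_payload = tau_max - tau_arm = 116 - 19.4238 = 96.5762
m_payload = tau_payload / (g*L) = 96.5762 / (9.81*0.55) = 17.8994

17.8994 kg


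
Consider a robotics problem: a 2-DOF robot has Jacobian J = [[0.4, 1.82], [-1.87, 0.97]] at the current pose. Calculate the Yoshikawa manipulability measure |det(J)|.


det(J) = 0.4*0.97 - (1.82)*(-1.87) = 3.7914
|det(J)| = 3.7914

3.7914


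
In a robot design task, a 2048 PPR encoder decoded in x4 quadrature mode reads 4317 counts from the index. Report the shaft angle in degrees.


angle = counts * 360 / (PPR*4) = 4317 * 360 / 8192 = 189.7119

189.7119 degrees


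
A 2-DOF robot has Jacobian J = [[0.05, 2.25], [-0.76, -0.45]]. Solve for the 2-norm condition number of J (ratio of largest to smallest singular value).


JJ^T eigenvalues: trace(JJ^T) = 5.8451, det(JJ^T) = det(J)^2 = 2.84765625
s_max^2 = (5.8451 + sqrt(22.77456901))/2 = 5.30868542
s_min^2 = (5.8451 - sqrt(22.77456901))/2 = 0.53641458
kappa = s_max/s_min = sqrt(5.30868542/0.53641458) = 3.1459

3.1459


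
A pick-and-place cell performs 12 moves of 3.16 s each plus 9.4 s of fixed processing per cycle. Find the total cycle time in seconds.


T = 12*3.16 + 9.4 = 47.3200

47.3200 s


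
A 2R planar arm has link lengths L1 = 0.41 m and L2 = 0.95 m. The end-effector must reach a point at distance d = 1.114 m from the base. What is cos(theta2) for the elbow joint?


cos(th2) = (d^2 - L1^2 - L2^2)/(2*L1*L2) = (1.114^2 - 0.41^2 - 0.95^2)/(2*0.41*0.95) = 0.2187

0.2187


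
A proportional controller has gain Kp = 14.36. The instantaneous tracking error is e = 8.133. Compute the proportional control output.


u_P = Kp * e = 14.36 * 8.133 = 116.7899

116.7899


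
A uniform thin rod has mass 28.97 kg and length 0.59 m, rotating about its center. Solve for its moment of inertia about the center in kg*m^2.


I = (1/12)*m*L^2 = (1/12)*28.97*0.59^2 = 0.8404

0.8404 kg*m^2


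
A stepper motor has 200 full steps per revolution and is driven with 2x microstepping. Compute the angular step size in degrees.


step = 360/(200*2) = 360/400 = 0.9000

0.9000 degrees


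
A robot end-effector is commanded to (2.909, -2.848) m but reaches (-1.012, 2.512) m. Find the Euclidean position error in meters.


dx = -1.012 - (2.909) = -3.9210, dy = 2.512 - (-2.848) = 5.3600
err = sqrt(15.374241 + 28.729600) = 6.6411

6.6411 m


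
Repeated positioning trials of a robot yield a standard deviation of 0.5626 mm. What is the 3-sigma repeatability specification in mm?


repeatability = 3*sigma = 3*0.5626 = 1.6878

1.6878 mm


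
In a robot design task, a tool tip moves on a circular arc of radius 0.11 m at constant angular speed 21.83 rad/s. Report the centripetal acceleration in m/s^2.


a_c = omega^2 * r = 21.83^2 * 0.11 = 52.4204

52.4204 m/s^2


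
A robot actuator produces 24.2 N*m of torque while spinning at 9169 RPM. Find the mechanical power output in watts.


omega = 9169 * 2*pi/60 = 960.175435 rad/s
P = tau * omega = 24.2 * 960.175435 = 23236.2455

23236.2455 W


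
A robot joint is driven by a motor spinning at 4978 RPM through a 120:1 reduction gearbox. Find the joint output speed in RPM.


omega_joint = omega_motor / N = 4978 / 120 = 41.4833

41.4833 RPM


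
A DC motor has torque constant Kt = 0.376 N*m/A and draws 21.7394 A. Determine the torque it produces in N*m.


tau = Kt * I = 0.376*21.7394 = 8.1740

8.1740 N*m


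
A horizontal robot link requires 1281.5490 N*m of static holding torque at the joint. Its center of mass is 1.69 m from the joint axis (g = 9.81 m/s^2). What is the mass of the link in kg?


m = tau / (g*L) = 1281.5490 / (9.81 * 1.69) = 77.3000

77.3000 kg


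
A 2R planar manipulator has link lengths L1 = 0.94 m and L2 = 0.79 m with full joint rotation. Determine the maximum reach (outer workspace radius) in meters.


r_max = L1 + L2 = 0.94 + 0.79 = 1.7300

1.7300 m


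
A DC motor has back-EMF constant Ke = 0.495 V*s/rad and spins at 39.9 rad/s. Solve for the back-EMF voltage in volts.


V_emf = Ke * omega = 0.495*39.9 = 19.7505

19.7505 V


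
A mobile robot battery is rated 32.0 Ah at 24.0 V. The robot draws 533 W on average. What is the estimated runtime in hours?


E = 32.0*24.0 = 768.0000 Wh
t = E/P = 768.0000/533 = 1.4409

1.4409 hours


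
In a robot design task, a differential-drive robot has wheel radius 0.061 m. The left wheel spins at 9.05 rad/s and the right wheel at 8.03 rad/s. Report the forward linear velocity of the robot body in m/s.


v = r*(wR + wL)/2 = 0.061*(8.03 + 9.05)/2 = 0.5209

0.5209 m/s


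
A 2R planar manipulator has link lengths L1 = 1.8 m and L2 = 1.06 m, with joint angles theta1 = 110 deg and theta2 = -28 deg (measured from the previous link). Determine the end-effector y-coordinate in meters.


y = L1*sin(th1) + L2*sin(th1+th2) = 1.8*sin(110 deg) + 1.06*sin(82 deg) = 2.7411

2.7411 m


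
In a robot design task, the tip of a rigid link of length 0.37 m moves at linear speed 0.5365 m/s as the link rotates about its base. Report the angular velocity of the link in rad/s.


omega = v / L = 0.5365 / 0.37 = 1.4500

1.4500 rad/s


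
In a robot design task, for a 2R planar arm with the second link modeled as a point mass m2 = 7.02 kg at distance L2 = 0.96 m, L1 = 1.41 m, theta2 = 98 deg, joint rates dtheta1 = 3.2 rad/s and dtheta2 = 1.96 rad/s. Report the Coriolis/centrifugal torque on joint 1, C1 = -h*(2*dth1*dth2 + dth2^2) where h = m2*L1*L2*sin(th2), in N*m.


h = m2*L1*L2*sin(th2) = 7.02*1.41*0.96*sin(98 deg) = 9.409797
C1 = -h*(2*3.2*1.96 + 1.96^2) = -9.409797*16.3856 = -154.1852

-154.1852 N*m


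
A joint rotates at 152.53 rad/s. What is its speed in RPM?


RPM = 152.53 * 60/(2*pi) = 1456.5542

1456.5542 RPM


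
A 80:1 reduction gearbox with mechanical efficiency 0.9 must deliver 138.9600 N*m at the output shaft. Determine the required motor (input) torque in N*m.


tau_in = tau_out / (N * eta) = 138.9600 / (80 * 0.9) = 1.9300

1.9300 N*m


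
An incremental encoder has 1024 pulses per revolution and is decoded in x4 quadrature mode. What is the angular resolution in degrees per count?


resolution = 360 / (PPR * 4) = 360 / 4096 = 0.0879

0.0879 degrees


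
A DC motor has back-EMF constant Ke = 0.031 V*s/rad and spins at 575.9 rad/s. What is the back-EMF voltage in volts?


V_emf = Ke * omega = 0.031*575.9 = 17.8529

17.8529 V


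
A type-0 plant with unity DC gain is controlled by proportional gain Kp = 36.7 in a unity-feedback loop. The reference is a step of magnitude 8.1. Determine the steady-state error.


e_ss = R/(1 + Kp) = 8.1/(1 + 36.7) = 8.1/37.7000 = 0.2149

0.2149


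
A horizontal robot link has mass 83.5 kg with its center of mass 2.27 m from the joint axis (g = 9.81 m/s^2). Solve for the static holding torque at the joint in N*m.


tau = m*g*L = 83.5 * 9.81 * 2.27 = 1859.4364

1859.4364 N*m


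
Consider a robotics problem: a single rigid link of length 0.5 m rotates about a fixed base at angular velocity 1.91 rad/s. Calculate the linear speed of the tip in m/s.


v = L*omega = 0.5 * 1.91 = 0.9550

0.9550 m/s


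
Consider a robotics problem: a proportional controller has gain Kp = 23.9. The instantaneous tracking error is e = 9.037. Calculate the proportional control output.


u_P = Kp * e = 23.9 * 9.037 = 215.9843

215.9843


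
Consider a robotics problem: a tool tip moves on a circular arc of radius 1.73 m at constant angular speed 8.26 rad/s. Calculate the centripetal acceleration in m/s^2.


a_c = omega^2 * r = 8.26^2 * 1.73 = 118.0337

118.0337 m/s^2


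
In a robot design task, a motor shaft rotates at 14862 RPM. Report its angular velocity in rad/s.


omega = 14862 * 2*pi/60 = 1556.3450

1556.3450 rad/s


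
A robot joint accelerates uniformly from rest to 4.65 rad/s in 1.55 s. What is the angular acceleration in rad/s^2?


alpha = delta_omega / t = 4.65 / 1.55 = 3.0000

3.0000 rad/s^2


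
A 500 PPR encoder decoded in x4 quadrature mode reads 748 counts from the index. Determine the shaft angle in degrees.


angle = counts * 360 / (PPR*4) = 748 * 360 / 2000 = 134.6400

134.6400 degrees


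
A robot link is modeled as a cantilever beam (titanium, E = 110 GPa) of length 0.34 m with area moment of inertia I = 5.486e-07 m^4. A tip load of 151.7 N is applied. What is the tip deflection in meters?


delta = F*L^3/(3*E*I) = 151.7*0.34^3/(3*1.100e+11*5.486e-07)
      = 5.9624168/181038 = 3.2935e-05

3.2935e-05 m


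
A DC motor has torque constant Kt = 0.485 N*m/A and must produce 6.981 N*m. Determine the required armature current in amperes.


I = tau / Kt = 6.981/0.485 = 14.3938

14.3938 A


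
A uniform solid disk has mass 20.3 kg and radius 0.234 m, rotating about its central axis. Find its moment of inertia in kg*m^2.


I = (1/2)*m*R^2 = 0.5*20.3*0.234^2 = 0.5558

0.5558 kg*m^2


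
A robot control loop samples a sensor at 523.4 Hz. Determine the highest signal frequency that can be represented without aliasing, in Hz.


f_max = f_s/2 = 523.4/2 = 261.7000

261.7000 Hz


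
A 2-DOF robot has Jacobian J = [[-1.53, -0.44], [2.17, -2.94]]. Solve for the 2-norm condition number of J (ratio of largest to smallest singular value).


JJ^T eigenvalues: trace(JJ^T) = 15.8870, det(JJ^T) = det(J)^2 = 29.73520900
s_max^2 = (15.8870 + sqrt(133.45593300))/2 = 13.71965644
s_min^2 = (15.8870 - sqrt(133.45593300))/2 = 2.16734356
kappa = s_max/s_min = sqrt(13.71965644/2.16734356) = 2.5160

2.5160


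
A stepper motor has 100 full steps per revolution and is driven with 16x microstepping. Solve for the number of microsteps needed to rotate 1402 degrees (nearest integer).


step_size = 360/(100*16) = 360/1600 = 0.225000 deg
n = 1402/(360/1600) = 1402*1600/360 = 6231.1111 -> 6231

6231 steps


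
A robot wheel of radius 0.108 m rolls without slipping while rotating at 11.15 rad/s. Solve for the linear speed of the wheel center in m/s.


v = omega * r = 11.15 * 0.108 = 1.2042

1.2042 m/s


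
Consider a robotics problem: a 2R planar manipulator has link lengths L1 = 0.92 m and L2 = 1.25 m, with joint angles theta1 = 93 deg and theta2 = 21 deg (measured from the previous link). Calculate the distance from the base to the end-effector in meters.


x = L1*cos(th1) + L2*cos(th1+th2) = -0.556570
y = L1*sin(th1) + L2*sin(th1+th2) = 2.060671
d = sqrt(x^2 + y^2) = sqrt(0.309770 + 4.246365) = 2.1345

2.1345 m


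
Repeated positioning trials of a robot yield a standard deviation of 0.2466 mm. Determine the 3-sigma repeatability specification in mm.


repeatability = 3*sigma = 3*0.2466 = 0.7398

0.7398 mm


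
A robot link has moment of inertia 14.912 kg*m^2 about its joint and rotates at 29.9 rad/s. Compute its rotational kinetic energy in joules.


KE = (1/2)*I*omega^2 = 0.5*14.912*29.9^2 = 6665.7386

6665.7386 J


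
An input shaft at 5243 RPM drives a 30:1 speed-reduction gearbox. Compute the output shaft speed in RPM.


omega_out = omega_in / N = 5243 / 30 = 174.7667

174.7667 RPM


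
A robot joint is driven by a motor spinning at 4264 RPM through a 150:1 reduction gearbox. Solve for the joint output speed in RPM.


omega_joint = omega_motor / N = 4264 / 150 = 28.4267

28.4267 RPM


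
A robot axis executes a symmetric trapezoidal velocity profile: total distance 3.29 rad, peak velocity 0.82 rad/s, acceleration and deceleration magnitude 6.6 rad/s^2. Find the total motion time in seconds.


t_acc = v/a = 0.82/6.6 = 0.124242 s
d_acc = v^2/(2a) = 0.050939 rad (each ramp)
d_cruise = 3.29 - 2*0.050939 = 3.188122 rad
t_cruise = 3.188122/0.82 = 3.887954 s
t_total = 2*0.124242 + 3.887954 = 4.1364

4.1364 s


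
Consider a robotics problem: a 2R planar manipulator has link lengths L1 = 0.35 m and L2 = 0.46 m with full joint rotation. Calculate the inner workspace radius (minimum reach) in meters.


r_min = |L1 - L2| = |0.35 - 0.46| = 0.1100

0.1100 m


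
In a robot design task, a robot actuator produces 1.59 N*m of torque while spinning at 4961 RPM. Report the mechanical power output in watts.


omega = 4961 * 2*pi/60 = 519.514705 rad/s
P = tau * omega = 1.59 * 519.514705 = 826.0284

826.0284 W


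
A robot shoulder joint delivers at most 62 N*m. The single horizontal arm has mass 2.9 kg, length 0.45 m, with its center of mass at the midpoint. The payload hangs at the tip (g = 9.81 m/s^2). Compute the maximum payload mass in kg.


tau_arm = m_arm*g*(L/2) = 2.9*9.81*0.45/2 = 6.4010 N*m
tau_payload = tau_max - tau_arm = 62 - 6.4010 = 55.5990
m_payload = tau_payload / (g*L) = 55.5990 / (9.81*0.45) = 12.5946

12.5946 kg


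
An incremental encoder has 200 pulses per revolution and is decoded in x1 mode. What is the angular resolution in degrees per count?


resolution = 360 / (PPR * 1) = 360 / 200 = 1.8000

1.8000 degrees


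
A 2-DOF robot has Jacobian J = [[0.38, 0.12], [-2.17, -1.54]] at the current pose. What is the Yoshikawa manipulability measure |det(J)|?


det(J) = 0.38*-1.54 - (0.12)*(-2.17) = -0.3248
|det(J)| = 0.3248

0.3248


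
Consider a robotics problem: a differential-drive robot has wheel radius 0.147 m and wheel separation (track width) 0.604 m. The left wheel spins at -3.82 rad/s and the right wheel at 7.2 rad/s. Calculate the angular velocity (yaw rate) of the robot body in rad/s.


omega = r*(wR - wL)/L = 0.147*(7.2 - (-3.82))/0.604 = 2.6820

2.6820 rad/s


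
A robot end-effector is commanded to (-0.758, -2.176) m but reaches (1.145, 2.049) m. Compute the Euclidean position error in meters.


dx = 1.145 - (-0.758) = 1.9030, dy = 2.049 - (-2.176) = 4.2250
err = sqrt(3.621409 + 17.850625) = 4.6338

4.6338 m


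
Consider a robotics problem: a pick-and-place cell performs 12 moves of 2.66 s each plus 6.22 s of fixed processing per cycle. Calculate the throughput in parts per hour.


T_cycle = 12*2.66 + 6.22 = 38.1400 s
rate = 3600/T = 94.3891

94.3891 parts/hour


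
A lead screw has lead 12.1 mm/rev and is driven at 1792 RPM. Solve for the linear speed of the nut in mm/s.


v = lead * (RPM/60) = 12.1*1792/60 = 361.3867

361.3867 mm/s


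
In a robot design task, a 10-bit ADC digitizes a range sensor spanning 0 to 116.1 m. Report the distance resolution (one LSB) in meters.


res = range / 2^n = 116.1/2^10 = 116.1/1024 = 0.1134

0.1134 m


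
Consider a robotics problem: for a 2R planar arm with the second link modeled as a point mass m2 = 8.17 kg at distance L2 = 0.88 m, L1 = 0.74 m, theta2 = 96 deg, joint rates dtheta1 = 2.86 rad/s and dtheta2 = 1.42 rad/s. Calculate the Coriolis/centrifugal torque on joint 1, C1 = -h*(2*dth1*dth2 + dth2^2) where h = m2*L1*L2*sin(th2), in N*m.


h = m2*L1*L2*sin(th2) = 8.17*0.74*0.88*sin(96 deg) = 5.291159
C1 = -h*(2*2.86*1.42 + 1.42^2) = -5.291159*10.1388 = -53.6460

-53.6460 N*m


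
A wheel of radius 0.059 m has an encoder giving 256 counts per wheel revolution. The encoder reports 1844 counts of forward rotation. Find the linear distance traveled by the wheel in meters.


revs = 1844/256 = 7.203125
d = revs * 2*pi*r = 7.203125 * 2*pi*0.059 = 2.6703

2.6703 m


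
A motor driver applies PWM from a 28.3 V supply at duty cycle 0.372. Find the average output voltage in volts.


V_avg = V_supply * D = 28.3*0.372 = 10.5276

10.5276 V


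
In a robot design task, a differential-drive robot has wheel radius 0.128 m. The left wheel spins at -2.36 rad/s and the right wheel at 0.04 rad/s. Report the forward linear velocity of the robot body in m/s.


v = r*(wR + wL)/2 = 0.128*(0.04 + -2.36)/2 = -0.1485

-0.1485 m/s


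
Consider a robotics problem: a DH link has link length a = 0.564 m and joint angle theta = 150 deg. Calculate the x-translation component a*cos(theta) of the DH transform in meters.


a*cos(theta) = 0.564*cos(150 deg) = -0.4884

-0.4884 m


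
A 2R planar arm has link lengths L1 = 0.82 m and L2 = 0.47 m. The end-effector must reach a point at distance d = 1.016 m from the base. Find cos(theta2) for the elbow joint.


cos(th2) = (d^2 - L1^2 - L2^2)/(2*L1*L2) = (1.016^2 - 0.82^2 - 0.47^2)/(2*0.82*0.47) = 0.1803

0.1803


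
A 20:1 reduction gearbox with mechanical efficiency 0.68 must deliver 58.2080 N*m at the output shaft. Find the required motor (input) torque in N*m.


tau_in = tau_out / (N * eta) = 58.2080 / (20 * 0.68) = 4.2800

4.2800 N*m


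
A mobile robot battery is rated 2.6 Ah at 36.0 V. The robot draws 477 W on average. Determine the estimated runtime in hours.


E = 2.6*36.0 = 93.6000 Wh
t = E/P = 93.6000/477 = 0.1962

0.1962 hours


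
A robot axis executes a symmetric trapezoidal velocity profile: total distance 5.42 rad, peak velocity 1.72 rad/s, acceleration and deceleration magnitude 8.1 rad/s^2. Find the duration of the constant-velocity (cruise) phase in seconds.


t_acc = v/a = 0.212346 s, d_acc = v^2/(2a) = 0.182617 rad each
d_cruise = 5.42 - 2*0.182617 = 5.054766 rad
t_cruise = d_cruise/v = 5.054766/1.72 = 2.9388

2.9388 s


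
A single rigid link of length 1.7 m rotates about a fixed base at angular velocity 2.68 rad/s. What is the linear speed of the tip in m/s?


v = L*omega = 1.7 * 2.68 = 4.5560

4.5560 m/s


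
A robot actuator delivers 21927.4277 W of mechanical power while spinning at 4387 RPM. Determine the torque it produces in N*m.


omega = 4387 * 2*pi/60 = 459.405566 rad/s
tau = P / omega = 21927.4277 / 459.405566 = 47.7300

47.7300 N*m


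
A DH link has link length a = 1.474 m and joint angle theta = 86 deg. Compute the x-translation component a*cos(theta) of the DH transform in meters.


a*cos(theta) = 1.474*cos(86 deg) = 0.1028

0.1028 m


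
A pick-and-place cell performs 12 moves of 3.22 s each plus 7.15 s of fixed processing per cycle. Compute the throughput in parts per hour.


T_cycle = 12*3.22 + 7.15 = 45.7900 s
rate = 3600/T = 78.6198

78.6198 parts/hour


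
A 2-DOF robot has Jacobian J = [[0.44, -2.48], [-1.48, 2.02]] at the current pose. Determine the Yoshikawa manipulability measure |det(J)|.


det(J) = 0.44*2.02 - (-2.48)*(-1.48) = -2.7816
|det(J)| = 2.7816

2.7816


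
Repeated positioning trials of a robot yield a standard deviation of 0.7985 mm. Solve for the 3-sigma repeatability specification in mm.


repeatability = 3*sigma = 3*0.7985 = 2.3955

2.3955 mm


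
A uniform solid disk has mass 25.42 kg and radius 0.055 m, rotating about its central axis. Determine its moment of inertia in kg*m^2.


I = (1/2)*m*R^2 = 0.5*25.42*0.055^2 = 0.0384

0.0384 kg*m^2


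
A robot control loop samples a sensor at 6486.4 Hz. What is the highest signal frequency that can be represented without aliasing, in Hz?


f_max = f_s/2 = 6486.4/2 = 3243.2000

3243.2000 Hz


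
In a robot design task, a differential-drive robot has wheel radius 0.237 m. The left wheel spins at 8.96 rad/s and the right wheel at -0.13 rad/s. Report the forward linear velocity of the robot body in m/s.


v = r*(wR + wL)/2 = 0.237*(-0.13 + 8.96)/2 = 1.0464

1.0464 m/s


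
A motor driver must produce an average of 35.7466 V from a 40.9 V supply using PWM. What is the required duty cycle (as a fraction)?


D = V_avg/V_supply = 35.7466/40.9 = 0.8740

0.8740


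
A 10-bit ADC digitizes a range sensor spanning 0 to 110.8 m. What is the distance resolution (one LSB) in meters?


res = range / 2^n = 110.8/2^10 = 110.8/1024 = 0.1082

0.1082 m


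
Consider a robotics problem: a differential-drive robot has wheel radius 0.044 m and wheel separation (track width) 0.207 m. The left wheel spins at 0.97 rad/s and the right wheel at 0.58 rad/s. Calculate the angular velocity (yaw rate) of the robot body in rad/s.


omega = r*(wR - wL)/L = 0.044*(0.58 - (0.97))/0.207 = -0.0829

-0.0829 rad/s


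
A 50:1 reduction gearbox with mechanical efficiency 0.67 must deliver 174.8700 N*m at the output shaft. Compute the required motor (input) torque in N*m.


tau_in = tau_out / (N * eta) = 174.8700 / (50 * 0.67) = 5.2200

5.2200 N*m


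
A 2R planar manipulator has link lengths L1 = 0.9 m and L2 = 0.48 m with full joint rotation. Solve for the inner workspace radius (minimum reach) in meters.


r_min = |L1 - L2| = |0.9 - 0.48| = 0.4200

0.4200 m


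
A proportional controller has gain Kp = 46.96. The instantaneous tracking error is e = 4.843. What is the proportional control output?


u_P = Kp * e = 46.96 * 4.843 = 227.4273

227.4273


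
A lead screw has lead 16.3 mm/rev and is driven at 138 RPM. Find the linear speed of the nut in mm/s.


v = lead * (RPM/60) = 16.3*138/60 = 37.4900

37.4900 mm/s


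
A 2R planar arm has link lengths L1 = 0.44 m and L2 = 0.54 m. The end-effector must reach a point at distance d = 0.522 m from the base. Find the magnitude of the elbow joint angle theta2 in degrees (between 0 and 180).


cos(th2) = (d^2 - L1^2 - L2^2)/(2*L1*L2) = (0.522^2 - 0.44^2 - 0.54^2)/(2*0.44*0.54) = -0.44763468
th2 = acos(-0.44763468) = 116.5920 deg

116.5920 degrees


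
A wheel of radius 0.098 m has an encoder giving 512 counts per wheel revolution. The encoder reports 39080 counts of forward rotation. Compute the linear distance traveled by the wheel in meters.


revs = 39080/512 = 76.328125
d = revs * 2*pi*r = 76.328125 * 2*pi*0.098 = 46.9992

46.9992 m


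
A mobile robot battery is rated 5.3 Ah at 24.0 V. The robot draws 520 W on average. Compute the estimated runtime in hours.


E = 5.3*24.0 = 127.2000 Wh
t = E/P = 127.2000/520 = 0.2446

0.2446 hours


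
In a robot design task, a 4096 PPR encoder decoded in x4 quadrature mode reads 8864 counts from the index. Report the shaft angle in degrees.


angle = counts * 360 / (PPR*4) = 8864 * 360 / 16384 = 194.7656

194.7656 degrees


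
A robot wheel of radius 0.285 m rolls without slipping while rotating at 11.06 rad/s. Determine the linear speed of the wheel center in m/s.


v = omega * r = 11.06 * 0.285 = 3.1521

3.1521 m/s


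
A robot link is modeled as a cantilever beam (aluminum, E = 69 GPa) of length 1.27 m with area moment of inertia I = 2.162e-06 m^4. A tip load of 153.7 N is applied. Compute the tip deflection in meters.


delta = F*L^3/(3*E*I) = 153.7*1.27^3/(3*6.900e+10*2.162e-06)
      = 314.8364671/447534 = 7.0349e-04

7.0349e-04 m


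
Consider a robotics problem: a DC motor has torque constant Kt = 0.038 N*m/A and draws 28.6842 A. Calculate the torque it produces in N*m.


tau = Kt * I = 0.038*28.6842 = 1.0900

1.0900 N*m


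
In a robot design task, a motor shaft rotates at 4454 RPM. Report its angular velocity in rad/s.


omega = 4454 * 2*pi/60 = 466.4218

466.4218 rad/s


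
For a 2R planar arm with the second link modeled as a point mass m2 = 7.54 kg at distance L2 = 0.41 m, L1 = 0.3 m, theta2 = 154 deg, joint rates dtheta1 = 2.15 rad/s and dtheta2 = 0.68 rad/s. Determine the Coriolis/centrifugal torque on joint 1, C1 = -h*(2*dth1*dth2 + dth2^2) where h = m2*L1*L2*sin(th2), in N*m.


h = m2*L1*L2*sin(th2) = 7.54*0.3*0.41*sin(154 deg) = 0.406554
C1 = -h*(2*2.15*0.68 + 0.68^2) = -0.406554*3.3864 = -1.3768

-1.3768 N*m


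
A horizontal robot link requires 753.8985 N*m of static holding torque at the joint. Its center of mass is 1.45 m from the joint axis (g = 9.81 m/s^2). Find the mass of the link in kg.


m = tau / (g*L) = 753.8985 / (9.81 * 1.45) = 53.0000

53.0000 kg


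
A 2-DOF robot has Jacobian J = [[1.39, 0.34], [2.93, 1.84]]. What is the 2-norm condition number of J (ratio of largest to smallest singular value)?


JJ^T eigenvalues: trace(JJ^T) = 14.0182, det(JJ^T) = det(J)^2 = 2.43796996
s_max^2 = (14.0182 + sqrt(186.75805140))/2 = 13.84207248
s_min^2 = (14.0182 - sqrt(186.75805140))/2 = 0.17612752
kappa = s_max/s_min = sqrt(13.84207248/0.17612752) = 8.8652

8.8652


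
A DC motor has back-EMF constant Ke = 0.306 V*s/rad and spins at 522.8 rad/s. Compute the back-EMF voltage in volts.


V_emf = Ke * omega = 0.306*522.8 = 159.9768

159.9768 V


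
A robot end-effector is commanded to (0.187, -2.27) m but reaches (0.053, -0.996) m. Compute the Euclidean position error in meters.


dx = 0.053 - (0.187) = -0.1340, dy = -0.996 - (-2.27) = 1.2740
err = sqrt(0.017956 + 1.623076) = 1.2810

1.2810 m


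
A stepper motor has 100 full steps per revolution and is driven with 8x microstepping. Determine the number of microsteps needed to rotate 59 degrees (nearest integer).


step_size = 360/(100*8) = 360/800 = 0.450000 deg
n = 59/(360/800) = 59*800/360 = 131.1111 -> 131

131 steps


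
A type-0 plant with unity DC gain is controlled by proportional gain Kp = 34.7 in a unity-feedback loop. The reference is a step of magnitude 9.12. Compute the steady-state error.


e_ss = R/(1 + Kp) = 9.12/(1 + 34.7) = 9.12/35.7000 = 0.2555

0.2555
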